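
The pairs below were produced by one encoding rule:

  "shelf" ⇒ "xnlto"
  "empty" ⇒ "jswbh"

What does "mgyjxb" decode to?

harbor

In shelf: s→x is +5, h→n is +6, e→l is +7, l→t is +8 — the shift increases by 1 each position. The shift increases by 1 at each position, starting from +5: 5, 6, 7, ….
Undoing it on mgyjxb: m−5=h, g−6=a, y−7=r, j−8=b, x−9=o, b−10=r.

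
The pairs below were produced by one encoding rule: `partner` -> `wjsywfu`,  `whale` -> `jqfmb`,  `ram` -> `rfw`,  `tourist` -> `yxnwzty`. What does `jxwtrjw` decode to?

The output letters match the input read backwards, each shifted +5: partner reversed is rentrap. Read the word backwards and shift each letter +5.
Undoing it on jxwtrjw: shift back: j−5=e, x−5=s, w−5=r, t−5=o, r−5=m, j−5=e, w−5=r → esromer; then reverse → remorse.

remorse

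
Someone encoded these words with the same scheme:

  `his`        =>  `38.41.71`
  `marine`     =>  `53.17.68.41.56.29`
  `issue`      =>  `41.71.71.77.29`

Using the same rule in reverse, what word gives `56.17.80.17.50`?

naval

h(#8)→38 and i(#9)→41: differences scale by 3, so n = 3·pos + 14. With a=1..z=26, the number is 3·pos + 14.
Undoing it on 56.17.80.17.50: 56→(56−14)÷3=14=n, 17→(17−14)÷3=1=a, 80→(80−14)÷3=22=v, 17→(17−14)÷3=1=a, 50→(50−14)÷3=12=l.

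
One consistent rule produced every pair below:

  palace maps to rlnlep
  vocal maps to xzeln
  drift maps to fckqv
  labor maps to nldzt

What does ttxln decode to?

rival

Shifts by position in palace: pos 0: p→r (+2), pos 1: a→l (+11), pos 2: l→n (+2), pos 3: a→l (+11) — repeating every 2. It's a Vigenère-style cipher with numeric key [2,11]: position i shifts by key[i mod 2].
Reversing it on ttxln: t−2=r, t−11=i, x−2=v, l−11=a, n−2=l.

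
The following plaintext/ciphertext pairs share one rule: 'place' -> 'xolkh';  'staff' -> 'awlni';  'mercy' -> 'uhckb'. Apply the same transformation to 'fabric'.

ndmzln

Shifts by position in place: pos 0: p→x (+8), pos 1: l→o (+3), pos 2: a→l (+11), pos 3: c→k (+8), pos 4: e→h (+3) — repeating every 3. The shifts repeat in a cycle of length 3: positions 0,1,… shift by +8, +3, +11, then the pattern repeats.
Applying it to fabric: f+8=n, a+3=d, b+11=m, r+8=z, i+3=l, c+11=n.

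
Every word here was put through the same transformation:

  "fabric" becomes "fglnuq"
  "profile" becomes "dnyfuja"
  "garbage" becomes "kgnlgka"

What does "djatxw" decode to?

Each letter's alphabet position (a=0..z=25) is mapped through 5·x+6 mod 26 — an affine cipher.
Decoding djatxw: d(3)→21·(3−6)≡15=p; j(9)→21·(9−6)≡11=l; a(0)→21·(0−6)≡4=e; t(19)→21·(19−6)≡13=n; x(23)→21·(23−6)≡19=t; w(22)→21·(22−6)≡24=y (all mod 26).

plenty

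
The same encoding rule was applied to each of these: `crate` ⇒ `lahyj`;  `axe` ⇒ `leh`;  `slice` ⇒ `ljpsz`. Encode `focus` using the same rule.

The output letters match the input read backwards, each shifted +7: crate reversed is etarc. The word is reversed, then every letter is shifted forward by 7.
On focus: reverse → sucof; then shift: s+7=z, u+7=b, c+7=j, o+7=v, f+7=m.

zbjvm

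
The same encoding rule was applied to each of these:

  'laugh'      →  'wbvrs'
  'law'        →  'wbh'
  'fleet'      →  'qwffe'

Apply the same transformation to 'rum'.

The rule splits by letter class: vowels +1, consonants +11.
Applying it to rum: r(cons)+11=c, u(vowel)+1=v, m(cons)+11=x.

cvx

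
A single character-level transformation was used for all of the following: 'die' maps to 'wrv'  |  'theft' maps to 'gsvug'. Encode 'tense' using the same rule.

gvmhv

Each pair mirrors across the alphabet (d↔w, i↔r, e↔v): positions sum to 25. Each letter is replaced by its mirror in the alphabet: a↔z, b↔y, c↔x, and so on (the Atbash cipher).
On tense: t↔g, e↔v, n↔m, s↔h, e↔v.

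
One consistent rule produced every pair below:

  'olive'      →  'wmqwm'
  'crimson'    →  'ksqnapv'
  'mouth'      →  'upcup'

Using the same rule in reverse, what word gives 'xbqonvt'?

painful

It's a Vigenère-style cipher with numeric key [8,1]: position i shifts by key[i mod 2].
Undoing it on xbqonvt: x−8=p, b−1=a, q−8=i, o−1=n, n−8=f, v−1=u, t−8=l.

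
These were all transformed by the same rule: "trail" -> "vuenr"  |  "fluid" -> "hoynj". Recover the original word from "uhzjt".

seven

In trail: t→v is +2, r→u is +3, a→e is +4, i→n is +5 — the shift increases by 1 each position. The shift increases by 1 at each position, starting from +2: 2, 3, 4, ….
Undoing it on uhzjt: u−2=s, h−3=e, z−4=v, j−5=e, t−6=n.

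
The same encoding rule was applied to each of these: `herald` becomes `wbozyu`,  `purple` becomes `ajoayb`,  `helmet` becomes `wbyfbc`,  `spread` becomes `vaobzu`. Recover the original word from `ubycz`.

delta

h(7)→w(22) and e(4)→b(1) fit y≡7x+25 (mod 26); the inverse of 7 mod 26 is 15. Treating letters as 0–25, the rule is x ↦ 7x + 25 (mod 26).
Decoding ubycz: u(20)→15·(20−25)≡3=d; b(1)→15·(1−25)≡4=e; y(24)→15·(24−25)≡11=l; c(2)→15·(2−25)≡19=t; z(25)→15·(25−25)≡0=a (all mod 26).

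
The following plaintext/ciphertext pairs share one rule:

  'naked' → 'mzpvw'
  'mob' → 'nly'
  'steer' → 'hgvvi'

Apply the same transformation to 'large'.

ozitv

Each pair mirrors across the alphabet (n↔m, a↔z, k↔p): positions sum to 25. Each letter is replaced by its mirror in the alphabet: a↔z, b↔y, c↔x, and so on (the Atbash cipher).
For large: l↔o, a↔z, r↔i, g↔t, e↔v.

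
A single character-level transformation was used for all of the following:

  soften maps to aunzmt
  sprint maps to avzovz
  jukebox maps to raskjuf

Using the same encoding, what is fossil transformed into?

Shifts by position in soften: pos 0: s→a (+8), pos 1: o→u (+6), pos 2: f→n (+8), pos 3: t→z (+6) — repeating every 2. A repeating key of period 2 is used — shifts +8, +6 over and over.
On fossil: f+8=n, o+6=u, s+8=a, s+6=y, i+8=q, l+6=r.

nuayqr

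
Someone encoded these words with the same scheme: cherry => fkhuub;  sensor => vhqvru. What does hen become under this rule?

khq

Compare letters: c→f is +3, h→k is +3, e→h is +3 — a constant shift. It's a constant shift of +3 (ROT3).
Applying it to hen: h+3=k, e+3=h, n+3=q.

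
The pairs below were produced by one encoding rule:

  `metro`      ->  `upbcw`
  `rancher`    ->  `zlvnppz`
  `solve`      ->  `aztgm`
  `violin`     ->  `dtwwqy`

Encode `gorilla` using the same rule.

ozzttwi

Shifts by position in metro: pos 0: m→u (+8), pos 1: e→p (+11), pos 2: t→b (+8), pos 3: r→c (+11) — repeating every 2. It's a Vigenère-style cipher with numeric key [8,11]: position i shifts by key[i mod 2].
Applying it to gorilla: g+8=o, o+11=z, r+8=z, i+11=t, l+8=t, l+11=w, a+8=i.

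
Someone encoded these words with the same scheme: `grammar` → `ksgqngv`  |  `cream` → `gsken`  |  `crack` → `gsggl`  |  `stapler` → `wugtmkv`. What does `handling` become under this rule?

lbthmorh

It's a Vigenère-style cipher with numeric key [4,1,6]: position i shifts by key[i mod 3].
For handling: h+4=l, a+1=b, n+6=t, d+4=h, l+1=m, i+6=o, n+4=r, g+1=h.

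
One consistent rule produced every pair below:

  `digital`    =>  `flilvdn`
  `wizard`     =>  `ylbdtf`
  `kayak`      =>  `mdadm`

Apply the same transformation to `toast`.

The shift depends on letter class: consonant d→f is +2, but vowel i→l is +3. Vowels shift forward by 3 and consonants shift forward by 2.
On toast: t(cons)+2=v, o(vowel)+3=r, a(vowel)+3=d, s(cons)+2=u, t(cons)+2=v.

vrduv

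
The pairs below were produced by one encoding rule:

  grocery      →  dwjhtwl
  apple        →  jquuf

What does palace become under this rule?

jhfqfu

The output letters match the input read backwards, each shifted +5: grocery reversed is yrecorg. The word is reversed, then every letter is shifted forward by 5.
On palace: reverse → ecalap; then shift: e+5=j, c+5=h, a+5=f, l+5=q, a+5=f, p+5=u.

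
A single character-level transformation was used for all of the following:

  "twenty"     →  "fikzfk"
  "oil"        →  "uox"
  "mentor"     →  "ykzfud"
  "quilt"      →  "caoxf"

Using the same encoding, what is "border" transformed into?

Vowels shift forward by 6 and consonants shift forward by 12.
Applying it to border: b(cons)+12=n, o(vowel)+6=u, r(cons)+12=d, d(cons)+12=p, e(vowel)+6=k, r(cons)+12=d.

nudpkd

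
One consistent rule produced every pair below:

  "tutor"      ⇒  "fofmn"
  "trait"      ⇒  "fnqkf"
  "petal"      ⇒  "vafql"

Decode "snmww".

Each letter's alphabet position (a=0..z=25) is mapped through 9·x+16 mod 26 — an affine cipher.
Reversing it on snmww: s(18)→3·(18−16)≡6=g; n(13)→3·(13−16)≡17=r; m(12)→3·(12−16)≡14=o; w(22)→3·(22−16)≡18=s; w(22)→3·(22−16)≡18=s (all mod 26).

gross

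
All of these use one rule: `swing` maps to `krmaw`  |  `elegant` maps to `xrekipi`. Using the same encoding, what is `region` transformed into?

Read the word backwards and shift each letter +4.
Applying it to region: reverse → noiger; then shift: n+4=r, o+4=s, i+4=m, g+4=k, e+4=i, r+4=v.

rsmkiv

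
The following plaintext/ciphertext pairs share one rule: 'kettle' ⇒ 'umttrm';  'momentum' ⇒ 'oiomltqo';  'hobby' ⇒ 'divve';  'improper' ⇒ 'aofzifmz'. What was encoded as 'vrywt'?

k(10)→u(20) and e(4)→m(12) fit y≡23x+24 (mod 26); the inverse of 23 mod 26 is 17. Each letter's alphabet position (a=0..z=25) is mapped through 23·x+24 mod 26 — an affine cipher.
Decoding vrywt: v(21)→17·(21−24)≡1=b; r(17)→17·(17−24)≡11=l; y(24)→17·(24−24)≡0=a; w(22)→17·(22−24)≡18=s; t(19)→17·(19−24)≡19=t (all mod 26).

blast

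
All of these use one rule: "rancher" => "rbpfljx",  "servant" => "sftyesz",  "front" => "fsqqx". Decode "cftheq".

In rancher: r→r is +0, a→b is +1, n→p is +2, c→f is +3 — the shift increases by 1 each position. The shift increases by 1 at each position, starting from +0: 0, 1, 2, ….
Decoding cftheq: c−0=c, f−1=e, t−2=r, h−3=e, e−4=a, q−5=l.

cereal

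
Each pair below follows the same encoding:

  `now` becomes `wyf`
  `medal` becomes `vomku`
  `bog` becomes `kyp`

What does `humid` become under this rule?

The shift depends on letter class: consonant n→w is +9, but vowel o→y is +10. The rule splits by letter class: vowels +10, consonants +9.
For humid: h(cons)+9=q, u(vowel)+10=e, m(cons)+9=v, i(vowel)+10=s, d(cons)+9=m.

qevsm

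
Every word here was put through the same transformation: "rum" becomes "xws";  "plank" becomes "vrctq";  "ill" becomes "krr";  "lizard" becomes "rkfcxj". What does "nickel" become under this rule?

tkiqgr

The shift depends on letter class: consonant r→x is +6, but vowel u→w is +2. Two shifts are in play — +2 for a/e/i/o/u, +6 for every other letter.
On nickel: n(cons)+6=t, i(vowel)+2=k, c(cons)+6=i, k(cons)+6=q, e(vowel)+2=g, l(cons)+6=r.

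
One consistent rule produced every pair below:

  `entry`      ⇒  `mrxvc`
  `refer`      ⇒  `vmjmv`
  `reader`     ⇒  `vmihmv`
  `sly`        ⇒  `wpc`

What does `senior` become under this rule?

wmrqwv

The shift depends on letter class: consonant n→r is +4, but vowel e→m is +8. Two shifts are in play — +8 for a/e/i/o/u, +4 for every other letter.
Applying it to senior: s(cons)+4=w, e(vowel)+8=m, n(cons)+4=r, i(vowel)+8=q, o(vowel)+8=w, r(cons)+4=v.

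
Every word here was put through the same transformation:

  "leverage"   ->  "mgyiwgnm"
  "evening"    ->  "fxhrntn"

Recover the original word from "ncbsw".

mayor

In leverage: l→m is +1, e→g is +2, v→y is +3, e→i is +4 — the shift increases by 1 each position. The shift increases by 1 at each position, starting from +1: 1, 2, 3, ….
Reversing it on ncbsw: n−1=m, c−2=a, b−3=y, s−4=o, w−5=r.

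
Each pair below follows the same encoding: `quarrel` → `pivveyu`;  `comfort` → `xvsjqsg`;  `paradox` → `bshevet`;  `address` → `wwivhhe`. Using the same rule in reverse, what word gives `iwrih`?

The output letters match the input read backwards, each shifted +4: quarrel reversed is lerrauq. Two steps: reverse the string, then apply a Caesar shift of +4.
Reversing it on iwrih: shift back: i−4=e, w−4=s, r−4=n, i−4=e, h−4=d → esned; then reverse → dense.

dense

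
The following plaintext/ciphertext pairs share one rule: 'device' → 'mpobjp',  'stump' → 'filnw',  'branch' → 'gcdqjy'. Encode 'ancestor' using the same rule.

dqjpfitc

Each letter's alphabet position (a=0..z=25) is mapped through 3·x+3 mod 26 — an affine cipher.
For ancestor: a(0)→3·0+3≡3=d; n(13)→3·13+3≡16=q; c(2)→3·2+3≡9=j; e(4)→3·4+3≡15=p; s(18)→3·18+3≡5=f; t(19)→3·19+3≡8=i; o(14)→3·14+3≡19=t; r(17)→3·17+3≡2=c (all mod 26).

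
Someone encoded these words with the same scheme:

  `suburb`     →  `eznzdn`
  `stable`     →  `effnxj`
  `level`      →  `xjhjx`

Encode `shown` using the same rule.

The shift depends on letter class: consonant s→e is +12, but vowel u→z is +5. The rule splits by letter class: vowels +5, consonants +12.
For shown: s(cons)+12=e, h(cons)+12=t, o(vowel)+5=t, w(cons)+12=i, n(cons)+12=z.

ettiz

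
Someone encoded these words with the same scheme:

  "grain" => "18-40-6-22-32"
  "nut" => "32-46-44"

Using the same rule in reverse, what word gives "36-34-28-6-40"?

Each letter becomes 2×(its alphabet position, a=1..z=26) + 4.
Undoing it on 36-34-28-6-40: 36→(36−4)÷2=16=p, 34→(34−4)÷2=15=o, 28→(28−4)÷2=12=l, 6→(6−4)÷2=1=a, 40→(40−4)÷2=18=r.

polar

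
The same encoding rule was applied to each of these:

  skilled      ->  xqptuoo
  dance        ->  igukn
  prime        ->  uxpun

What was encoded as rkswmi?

The shift increases by 1 at each position, starting from +5: 5, 6, 7, ….
Reversing it on rkswmi: r−5=m, k−6=e, s−7=l, w−8=o, m−9=d, i−10=y.

melody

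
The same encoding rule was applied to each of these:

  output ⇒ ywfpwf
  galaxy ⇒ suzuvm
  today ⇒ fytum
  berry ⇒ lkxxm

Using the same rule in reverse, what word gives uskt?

aged

This is an affine cipher: with a=0,…,z=25, each position x becomes (17x+20) mod 26.
Reversing it on uskt: u(20)→23·(20−20)≡0=a; s(18)→23·(18−20)≡6=g; k(10)→23·(10−20)≡4=e; t(19)→23·(19−20)≡3=d (all mod 26).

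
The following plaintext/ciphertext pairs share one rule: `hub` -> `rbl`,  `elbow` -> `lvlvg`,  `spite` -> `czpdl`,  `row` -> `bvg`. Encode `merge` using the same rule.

The shift depends on letter class: consonant h→r is +10, but vowel u→b is +7. The rule splits by letter class: vowels +7, consonants +10.
On merge: m(cons)+10=w, e(vowel)+7=l, r(cons)+10=b, g(cons)+10=q, e(vowel)+7=l.

wlbql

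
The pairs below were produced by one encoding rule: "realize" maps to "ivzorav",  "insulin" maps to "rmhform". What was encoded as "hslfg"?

shout

Each pair mirrors across the alphabet (r↔i, e↔v, a↔z): positions sum to 25. This is the alphabet-reversal cipher (Atbash): a becomes z, b becomes y, etc.
Undoing it on hslfg: h↔s, s↔h, l↔o, f↔u, g↔t.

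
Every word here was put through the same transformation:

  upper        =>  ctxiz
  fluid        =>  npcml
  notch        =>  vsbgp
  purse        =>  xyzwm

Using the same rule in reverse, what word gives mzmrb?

event

A repeating key of period 2 is used — shifts +8, +4 over and over.
Undoing it on mzmrb: m−8=e, z−4=v, m−8=e, r−4=n, b−8=t.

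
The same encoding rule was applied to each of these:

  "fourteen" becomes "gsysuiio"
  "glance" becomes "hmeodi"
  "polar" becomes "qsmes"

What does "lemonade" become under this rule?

The shift depends on letter class: consonant f→g is +1, but vowel o→s is +4. The rule splits by letter class: vowels +4, consonants +1.
Applying it to lemonade: l(cons)+1=m, e(vowel)+4=i, m(cons)+1=n, o(vowel)+4=s, n(cons)+1=o, a(vowel)+4=e, d(cons)+1=e, e(vowel)+4=i.

minsoeei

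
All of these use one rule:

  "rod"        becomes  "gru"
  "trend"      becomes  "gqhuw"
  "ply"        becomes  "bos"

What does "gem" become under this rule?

phj

Two steps: reverse the string, then apply a Caesar shift of +3.
Applying it to gem: reverse → meg; then shift: m+3=p, e+3=h, g+3=j.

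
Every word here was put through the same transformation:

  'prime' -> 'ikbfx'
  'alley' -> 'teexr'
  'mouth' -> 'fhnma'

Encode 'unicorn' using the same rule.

Compare letters: p→i is +19, r→k is +19, i→b is +19 — a constant shift. Every letter moves 19 places later in the alphabet, wrapping around z→a.
On unicorn: u+19=n, n+19=g, i+19=b, c+19=v, o+19=h, r+19=k, n+19=g.

ngbvhkg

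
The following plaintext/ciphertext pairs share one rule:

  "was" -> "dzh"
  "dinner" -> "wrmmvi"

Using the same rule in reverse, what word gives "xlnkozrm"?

complain

Each pair mirrors across the alphabet (w↔d, a↔z, s↔h): positions sum to 25. Each letter is replaced by its mirror in the alphabet: a↔z, b↔y, c↔x, and so on (the Atbash cipher).
Reversing it on xlnkozrm: x↔c, l↔o, n↔m, k↔p, o↔l, z↔a, r↔i, m↔n.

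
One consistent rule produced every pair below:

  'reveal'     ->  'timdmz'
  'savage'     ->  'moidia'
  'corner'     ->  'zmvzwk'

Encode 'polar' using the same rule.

The output letters match the input read backwards, each shifted +8: reveal reversed is laever. Read the word backwards and shift each letter +8.
Applying it to polar: reverse → ralop; then shift: r+8=z, a+8=i, l+8=t, o+8=w, p+8=x.

zitwx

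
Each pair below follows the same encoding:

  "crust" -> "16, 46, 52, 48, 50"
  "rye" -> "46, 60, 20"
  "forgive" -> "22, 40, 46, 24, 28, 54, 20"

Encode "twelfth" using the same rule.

c(#3)→16 and r(#18)→46: differences scale by 2, so n = 2·pos + 10. With a=1..z=26, the number is 2·pos + 10.
Applying it to twelfth: t=20→50, w=23→56, e=5→20, l=12→34, f=6→22, t=20→50, h=8→26.

50, 56, 20, 34, 22, 50, 26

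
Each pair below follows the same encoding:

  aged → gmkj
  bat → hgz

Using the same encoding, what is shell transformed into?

Compare letters: a→g is +6, g→m is +6, e→k is +6 — a constant shift. Each letter is shifted forward by 6 in the alphabet (a Caesar shift of +6).
On shell: s+6=y, h+6=n, e+6=k, l+6=r, l+6=r.

ynkrr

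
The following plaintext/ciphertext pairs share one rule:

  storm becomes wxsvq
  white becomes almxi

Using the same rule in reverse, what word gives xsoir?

token

Compare letters: s→w is +4, t→x is +4, o→s is +4 — a constant shift. Each letter is shifted forward by 4 in the alphabet (a Caesar shift of +4).
Undoing it on xsoir: x−4=t, s−4=o, o−4=k, i−4=e, r−4=n.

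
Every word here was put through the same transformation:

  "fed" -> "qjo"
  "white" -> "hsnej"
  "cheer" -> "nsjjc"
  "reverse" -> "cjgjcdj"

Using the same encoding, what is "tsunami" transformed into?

The shift depends on letter class: consonant f→q is +11, but vowel e→j is +5. The rule splits by letter class: vowels +5, consonants +11.
On tsunami: t(cons)+11=e, s(cons)+11=d, u(vowel)+5=z, n(cons)+11=y, a(vowel)+5=f, m(cons)+11=x, i(vowel)+5=n.

edzyfxn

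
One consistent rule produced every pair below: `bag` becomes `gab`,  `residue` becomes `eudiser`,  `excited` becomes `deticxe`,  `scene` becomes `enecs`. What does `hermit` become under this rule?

timreh

The output letters match the input read backwards: bag reversed is gab. The word is simply reversed.
Applying it to hermit: reverse → timreh.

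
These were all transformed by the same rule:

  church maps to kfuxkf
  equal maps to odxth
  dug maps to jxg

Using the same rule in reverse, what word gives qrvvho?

The output letters match the input read backwards, each shifted +3: church reversed is hcruhc. The word is reversed, then every letter is shifted forward by 3.
Reversing it on qrvvho: shift back: q−3=n, r−3=o, v−3=s, v−3=s, h−3=e, o−3=l → nossel; then reverse → lesson.

lesson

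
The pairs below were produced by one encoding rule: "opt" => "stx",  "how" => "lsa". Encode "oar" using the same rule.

Compare letters: o→s is +4, p→t is +4, t→x is +4 — a constant shift. Each letter is shifted forward by 4 in the alphabet (a Caesar shift of +4).
For oar: o+4=s, a+4=e, r+4=v.

sev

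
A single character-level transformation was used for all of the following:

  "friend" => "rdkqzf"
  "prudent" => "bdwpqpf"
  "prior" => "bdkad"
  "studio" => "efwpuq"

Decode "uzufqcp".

A repeating key of period 3 is used — shifts +12, +12, +2 over and over.
Reversing it on uzufqcp: u−12=i, z−12=n, u−2=s, f−12=t, q−12=e, c−2=a, p−12=d.

instead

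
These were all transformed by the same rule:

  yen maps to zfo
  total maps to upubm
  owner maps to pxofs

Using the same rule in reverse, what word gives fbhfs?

Compare letters: y→z is +1, e→f is +1, n→o is +1 — a constant shift. It's a constant shift of +1 (ROT1).
Undoing it on fbhfs: f−1=e, b−1=a, h−1=g, f−1=e, s−1=r.

eager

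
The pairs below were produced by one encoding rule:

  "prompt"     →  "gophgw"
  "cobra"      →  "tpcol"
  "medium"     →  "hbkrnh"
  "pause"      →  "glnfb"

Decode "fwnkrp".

Treating letters as 0–25, the rule is x ↦ 17x + 11 (mod 26).
Decoding fwnkrp: f(5)→23·(5−11)≡18=s; w(22)→23·(22−11)≡19=t; n(13)→23·(13−11)≡20=u; k(10)→23·(10−11)≡3=d; r(17)→23·(17−11)≡8=i; p(15)→23·(15−11)≡14=o (all mod 26).

studio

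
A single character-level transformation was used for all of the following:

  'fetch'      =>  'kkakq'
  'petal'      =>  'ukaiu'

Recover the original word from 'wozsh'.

Letter i (0-indexed) is shifted by i+5, so successive shifts are 5, 6, 7, ….
Reversing it on wozsh: w−5=r, o−6=i, z−7=s, s−8=k, h−9=y.

risky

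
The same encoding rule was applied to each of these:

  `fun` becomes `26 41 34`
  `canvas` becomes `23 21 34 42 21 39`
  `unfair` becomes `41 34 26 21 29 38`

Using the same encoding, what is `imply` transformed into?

29 33 36 32 45

Each letter is replaced by its alphabet position (a=1..z=26) + 20.
On imply: i=9→29, m=13→33, p=16→36, l=12→32, y=25→45.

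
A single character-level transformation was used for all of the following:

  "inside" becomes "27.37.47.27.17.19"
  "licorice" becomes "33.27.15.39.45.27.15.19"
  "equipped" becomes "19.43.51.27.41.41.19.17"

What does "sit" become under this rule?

47.27.49

i(#9)→27 and n(#14)→37: differences scale by 2, so n = 2·pos + 9. Each letter becomes 2×(its alphabet position, a=1..z=26) + 9.
Applying it to sit: s=19→47, i=9→27, t=20→49.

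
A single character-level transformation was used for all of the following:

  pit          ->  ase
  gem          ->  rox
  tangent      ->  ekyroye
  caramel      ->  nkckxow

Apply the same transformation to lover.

wygoc

The shift depends on letter class: consonant p→a is +11, but vowel i→s is +10. The rule splits by letter class: vowels +10, consonants +11.
For lover: l(cons)+11=w, o(vowel)+10=y, v(cons)+11=g, e(vowel)+10=o, r(cons)+11=c.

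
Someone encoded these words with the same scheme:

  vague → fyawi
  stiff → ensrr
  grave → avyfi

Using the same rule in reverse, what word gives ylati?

v(21)→f(5) and a(0)→y(24) fit y≡9x+24 (mod 26); the inverse of 9 mod 26 is 3. This is an affine cipher: with a=0,…,z=25, each position x becomes (9x+24) mod 26.
Undoing it on ylati: y(24)→3·(24−24)≡0=a; l(11)→3·(11−24)≡13=n; a(0)→3·(0−24)≡6=g; t(19)→3·(19−24)≡11=l; i(8)→3·(8−24)≡4=e (all mod 26).

angle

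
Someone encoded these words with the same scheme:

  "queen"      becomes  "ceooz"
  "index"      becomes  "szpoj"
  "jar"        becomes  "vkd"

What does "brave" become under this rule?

Two shifts are in play — +10 for a/e/i/o/u, +12 for every other letter.
On brave: b(cons)+12=n, r(cons)+12=d, a(vowel)+10=k, v(cons)+12=h, e(vowel)+10=o.

ndkho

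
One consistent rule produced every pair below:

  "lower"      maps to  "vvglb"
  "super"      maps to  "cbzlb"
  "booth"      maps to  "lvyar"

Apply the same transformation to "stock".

cayju

Shifts by position in lower: pos 0: l→v (+10), pos 1: o→v (+7), pos 2: w→g (+10), pos 3: e→l (+7) — repeating every 2. The shifts repeat in a cycle of length 2: positions 0,1,… shift by +10, +7, then the pattern repeats.
Applying it to stock: s+10=c, t+7=a, o+10=y, c+7=j, k+10=u.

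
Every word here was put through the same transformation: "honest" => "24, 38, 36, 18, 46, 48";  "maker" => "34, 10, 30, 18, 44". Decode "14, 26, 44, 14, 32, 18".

h(#8)→24 and o(#15)→38: differences scale by 2, so n = 2·pos + 8. The formula is n = 2×(alphabet index, a=1) + 8.
Undoing it on 14, 26, 44, 14, 32, 18: 14→(14−8)÷2=3=c, 26→(26−8)÷2=9=i, 44→(44−8)÷2=18=r, 14→(14−8)÷2=3=c, 32→(32−8)÷2=12=l, 18→(18−8)÷2=5=e.

circle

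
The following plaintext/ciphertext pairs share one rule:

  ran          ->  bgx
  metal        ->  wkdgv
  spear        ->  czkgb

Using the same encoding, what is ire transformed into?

obk

The shift depends on letter class: consonant r→b is +10, but vowel a→g is +6. Two shifts are in play — +6 for a/e/i/o/u, +10 for every other letter.
On ire: i(vowel)+6=o, r(cons)+10=b, e(vowel)+6=k.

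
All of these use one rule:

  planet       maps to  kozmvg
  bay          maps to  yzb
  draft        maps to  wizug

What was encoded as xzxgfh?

Letters are reflected about the middle of the alphabet (position → 25−position): Atbash.
Reversing it on xzxgfh: x↔c, z↔a, x↔c, g↔t, f↔u, h↔s.

cactus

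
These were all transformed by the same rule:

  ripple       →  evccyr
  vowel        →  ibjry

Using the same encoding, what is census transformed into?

Each letter is shifted forward by 13 in the alphabet (a Caesar shift of +13).
For census: c+13=p, e+13=r, n+13=a, s+13=f, u+13=h, s+13=f.

prafhf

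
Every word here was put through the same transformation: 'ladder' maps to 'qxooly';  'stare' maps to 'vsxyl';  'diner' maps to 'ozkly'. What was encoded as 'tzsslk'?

Treating letters as 0–25, the rule is x ↦ 23x + 23 (mod 26).
Decoding tzsslk: t(19)→17·(19−23)≡10=k; z(25)→17·(25−23)≡8=i; s(18)→17·(18−23)≡19=t; s(18)→17·(18−23)≡19=t; l(11)→17·(11−23)≡4=e; k(10)→17·(10−23)≡13=n (all mod 26).

kitten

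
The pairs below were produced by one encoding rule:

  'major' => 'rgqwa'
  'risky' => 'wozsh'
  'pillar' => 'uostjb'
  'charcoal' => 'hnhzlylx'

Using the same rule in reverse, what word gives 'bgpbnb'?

In major: m→r is +5, a→g is +6, j→q is +7, o→w is +8 — the shift increases by 1 each position. The shift increases by 1 at each position, starting from +5: 5, 6, 7, ….
Reversing it on bgpbnb: b−5=w, g−6=a, p−7=i, b−8=t, n−9=e, b−10=r.

waiter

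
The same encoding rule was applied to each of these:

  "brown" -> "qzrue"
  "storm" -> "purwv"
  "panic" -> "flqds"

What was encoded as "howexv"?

The output letters match the input read backwards, each shifted +3: brown reversed is nworb. The word is reversed, then every letter is shifted forward by 3.
Undoing it on howexv: shift back: h−3=e, o−3=l, w−3=t, e−3=b, x−3=u, v−3=s → eltbus; then reverse → subtle.

subtle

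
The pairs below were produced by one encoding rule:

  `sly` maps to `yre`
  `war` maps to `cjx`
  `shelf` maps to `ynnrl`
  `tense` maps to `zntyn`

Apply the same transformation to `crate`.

The shift depends on letter class: consonant s→y is +6, but vowel a→j is +9. Vowels shift forward by 9 and consonants shift forward by 6.
Applying it to crate: c(cons)+6=i, r(cons)+6=x, a(vowel)+9=j, t(cons)+6=z, e(vowel)+9=n.

ixjzn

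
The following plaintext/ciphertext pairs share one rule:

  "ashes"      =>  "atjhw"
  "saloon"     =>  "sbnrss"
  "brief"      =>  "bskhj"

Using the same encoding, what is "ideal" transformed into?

iegdp

In ashes: a→a is +0, s→t is +1, h→j is +2, e→h is +3 — the shift increases by 1 each position. Each letter shifts forward by its position index (0, 1, 2, …) — the shift grows by one for each successive letter.
On ideal: i+0=i, d+1=e, e+2=g, a+3=d, l+4=p.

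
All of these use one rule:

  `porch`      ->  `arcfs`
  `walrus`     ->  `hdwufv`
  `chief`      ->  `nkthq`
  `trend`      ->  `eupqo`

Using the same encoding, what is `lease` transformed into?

The shifts repeat in a cycle of length 2: positions 0,1,… shift by +11, +3, then the pattern repeats.
On lease: l+11=w, e+3=h, a+11=l, s+3=v, e+11=p.

whlvp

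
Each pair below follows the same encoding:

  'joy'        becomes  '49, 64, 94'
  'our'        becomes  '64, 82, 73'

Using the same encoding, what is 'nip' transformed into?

j(#10)→49 and o(#15)→64: differences scale by 3, so n = 3·pos + 19. With a=1..z=26, the number is 3·pos + 19.
Applying it to nip: n=14→61, i=9→46, p=16→67.

61, 46, 67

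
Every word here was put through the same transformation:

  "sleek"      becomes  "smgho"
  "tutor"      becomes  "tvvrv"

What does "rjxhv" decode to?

river

Letter i (0-indexed) is shifted by i+0, so successive shifts are 0, 1, 2, ….
Reversing it on rjxhv: r−0=r, j−1=i, x−2=v, h−3=e, v−4=r.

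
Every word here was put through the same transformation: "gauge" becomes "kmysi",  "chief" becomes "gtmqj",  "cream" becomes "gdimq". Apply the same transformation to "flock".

jxsoo

Shifts by position in gauge: pos 0: g→k (+4), pos 1: a→m (+12), pos 2: u→y (+4), pos 3: g→s (+12) — repeating every 2. A repeating key of period 2 is used — shifts +4, +12 over and over.
On flock: f+4=j, l+12=x, o+4=s, c+12=o, k+4=o.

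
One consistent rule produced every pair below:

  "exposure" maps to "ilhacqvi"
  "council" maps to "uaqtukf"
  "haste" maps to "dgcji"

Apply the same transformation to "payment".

e(4)→i(8) and x(23)→l(11) fit y≡7x+6 (mod 26); the inverse of 7 mod 26 is 15. This is an affine cipher: with a=0,…,z=25, each position x becomes (7x+6) mod 26.
On payment: p(15)→7·15+6≡7=h; a(0)→7·0+6≡6=g; y(24)→7·24+6≡18=s; m(12)→7·12+6≡12=m; e(4)→7·4+6≡8=i; n(13)→7·13+6≡19=t; t(19)→7·19+6≡9=j (all mod 26).

hgsmitj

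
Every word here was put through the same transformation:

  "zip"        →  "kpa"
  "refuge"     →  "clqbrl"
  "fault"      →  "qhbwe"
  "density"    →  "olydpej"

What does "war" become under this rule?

hhc

The shift depends on letter class: consonant z→k is +11, but vowel i→p is +7. The rule splits by letter class: vowels +7, consonants +11.
Applying it to war: w(cons)+11=h, a(vowel)+7=h, r(cons)+11=c.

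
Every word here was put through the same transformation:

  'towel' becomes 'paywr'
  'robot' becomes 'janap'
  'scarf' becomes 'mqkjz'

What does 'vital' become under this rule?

This is an affine cipher: with a=0,…,z=25, each position x becomes (3x+10) mod 26.
Applying it to vital: v(21)→3·21+10≡21=v; i(8)→3·8+10≡8=i; t(19)→3·19+10≡15=p; a(0)→3·0+10≡10=k; l(11)→3·11+10≡17=r (all mod 26).

vipkr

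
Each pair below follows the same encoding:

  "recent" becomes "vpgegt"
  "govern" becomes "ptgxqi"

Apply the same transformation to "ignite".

The word is reversed, then every letter is shifted forward by 2.
Applying it to ignite: reverse → etingi; then shift: e+2=g, t+2=v, i+2=k, n+2=p, g+2=i, i+2=k.

gvkpik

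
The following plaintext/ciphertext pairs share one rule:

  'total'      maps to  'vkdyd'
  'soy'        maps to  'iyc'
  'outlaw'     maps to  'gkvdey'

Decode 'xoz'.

The output letters match the input read backwards, each shifted +10: total reversed is latot. Two steps: reverse the string, then apply a Caesar shift of +10.
Decoding xoz: shift back: x−10=n, o−10=e, z−10=p → nep; then reverse → pen.

pen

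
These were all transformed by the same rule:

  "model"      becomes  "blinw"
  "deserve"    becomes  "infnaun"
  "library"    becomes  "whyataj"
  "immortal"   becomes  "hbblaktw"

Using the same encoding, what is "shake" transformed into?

m(12)→b(1) and o(14)→l(11) fit y≡5x+19 (mod 26); the inverse of 5 mod 26 is 21. Each letter's alphabet position (a=0..z=25) is mapped through 5·x+19 mod 26 — an affine cipher.
On shake: s(18)→5·18+19≡5=f; h(7)→5·7+19≡2=c; a(0)→5·0+19≡19=t; k(10)→5·10+19≡17=r; e(4)→5·4+19≡13=n (all mod 26).

fctrn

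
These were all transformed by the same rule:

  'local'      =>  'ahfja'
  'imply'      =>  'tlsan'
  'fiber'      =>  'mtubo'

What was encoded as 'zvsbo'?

l(11)→a(0) and o(14)→h(7) fit y≡11x+9 (mod 26); the inverse of 11 mod 26 is 19. This is an affine cipher: with a=0,…,z=25, each position x becomes (11x+9) mod 26.
Undoing it on zvsbo: z(25)→19·(25−9)≡18=s; v(21)→19·(21−9)≡20=u; s(18)→19·(18−9)≡15=p; b(1)→19·(1−9)≡4=e; o(14)→19·(14−9)≡17=r (all mod 26).

super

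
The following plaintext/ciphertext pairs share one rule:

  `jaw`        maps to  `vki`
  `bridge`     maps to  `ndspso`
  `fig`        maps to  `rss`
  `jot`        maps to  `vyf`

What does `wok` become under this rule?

The shift depends on letter class: consonant j→v is +12, but vowel a→k is +10. Vowels shift forward by 10 and consonants shift forward by 12.
On wok: w(cons)+12=i, o(vowel)+10=y, k(cons)+12=w.

iyw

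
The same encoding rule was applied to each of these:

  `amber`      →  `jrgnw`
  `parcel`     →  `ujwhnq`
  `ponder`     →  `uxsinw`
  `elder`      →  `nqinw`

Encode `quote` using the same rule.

The shift depends on letter class: consonant m→r is +5, but vowel a→j is +9. Two shifts are in play — +9 for a/e/i/o/u, +5 for every other letter.
Applying it to quote: q(cons)+5=v, u(vowel)+9=d, o(vowel)+9=x, t(cons)+5=y, e(vowel)+9=n.

vdxyn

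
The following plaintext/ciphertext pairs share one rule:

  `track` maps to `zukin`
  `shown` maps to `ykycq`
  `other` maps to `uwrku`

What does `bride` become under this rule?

husjh

Shifts by position in track: pos 0: t→z (+6), pos 1: r→u (+3), pos 2: a→k (+10), pos 3: c→i (+6), pos 4: k→n (+3) — repeating every 3. The shifts repeat in a cycle of length 3: positions 0,1,… shift by +6, +3, +10, then the pattern repeats.
For bride: b+6=h, r+3=u, i+10=s, d+6=j, e+3=h.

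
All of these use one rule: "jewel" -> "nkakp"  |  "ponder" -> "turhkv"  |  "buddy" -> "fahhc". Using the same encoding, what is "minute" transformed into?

qoraxk

Two shifts are in play — +6 for a/e/i/o/u, +4 for every other letter.
Applying it to minute: m(cons)+4=q, i(vowel)+6=o, n(cons)+4=r, u(vowel)+6=a, t(cons)+4=x, e(vowel)+6=k.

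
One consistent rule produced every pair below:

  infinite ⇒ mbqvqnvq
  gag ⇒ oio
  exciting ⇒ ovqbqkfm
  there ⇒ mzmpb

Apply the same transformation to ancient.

bvmqkvi

The output letters match the input read backwards, each shifted +8: infinite reversed is etinifni. Read the word backwards and shift each letter +8.
Applying it to ancient: reverse → tneicna; then shift: t+8=b, n+8=v, e+8=m, i+8=q, c+8=k, n+8=v, a+8=i.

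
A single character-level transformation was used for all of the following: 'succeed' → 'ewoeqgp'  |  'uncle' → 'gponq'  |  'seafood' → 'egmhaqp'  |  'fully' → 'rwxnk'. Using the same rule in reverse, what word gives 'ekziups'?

singing

Shifts by position in succeed: pos 0: s→e (+12), pos 1: u→w (+2), pos 2: c→o (+12), pos 3: c→e (+2) — repeating every 2. A repeating key of period 2 is used — shifts +12, +2 over and over.
Reversing it on ekziups: e−12=s, k−2=i, z−12=n, i−2=g, u−12=i, p−2=n, s−12=g.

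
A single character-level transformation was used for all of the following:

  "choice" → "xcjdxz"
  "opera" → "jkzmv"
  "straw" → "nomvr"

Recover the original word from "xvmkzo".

carpet

Compare letters: c→x is +21, h→c is +21, o→j is +21 — a constant shift. This is a Caesar cipher with shift 21.
Undoing it on xvmkzo: x−21=c, v−21=a, m−21=r, k−21=p, z−21=e, o−21=t.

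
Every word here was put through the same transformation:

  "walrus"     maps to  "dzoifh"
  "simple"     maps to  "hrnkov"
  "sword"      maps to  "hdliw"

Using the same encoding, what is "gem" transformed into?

Each pair mirrors across the alphabet (w↔d, a↔z, l↔o): positions sum to 25. This is the alphabet-reversal cipher (Atbash): a becomes z, b becomes y, etc.
Applying it to gem: g↔t, e↔v, m↔n.

tvn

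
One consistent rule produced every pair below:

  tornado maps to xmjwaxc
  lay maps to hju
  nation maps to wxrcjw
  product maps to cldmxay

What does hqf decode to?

why

The output letters match the input read backwards, each shifted +9: tornado reversed is odanrot. Read the word backwards and shift each letter +9.
Reversing it on hqf: shift back: h−9=y, q−9=h, f−9=w → yhw; then reverse → why.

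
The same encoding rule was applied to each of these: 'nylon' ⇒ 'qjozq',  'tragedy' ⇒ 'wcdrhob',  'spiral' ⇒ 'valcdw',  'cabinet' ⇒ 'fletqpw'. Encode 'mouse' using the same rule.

pzxdh

Shifts by position in nylon: pos 0: n→q (+3), pos 1: y→j (+11), pos 2: l→o (+3), pos 3: o→z (+11) — repeating every 2. A repeating key of period 2 is used — shifts +3, +11 over and over.
On mouse: m+3=p, o+11=z, u+3=x, s+11=d, e+3=h.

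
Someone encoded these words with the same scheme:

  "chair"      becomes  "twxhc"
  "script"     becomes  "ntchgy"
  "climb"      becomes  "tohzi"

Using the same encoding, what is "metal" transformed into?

zpyxo

c(2)→t(19) and h(7)→w(22) fit y≡11x+23 (mod 26); the inverse of 11 mod 26 is 19. Treating letters as 0–25, the rule is x ↦ 11x + 23 (mod 26).
On metal: m(12)→11·12+23≡25=z; e(4)→11·4+23≡15=p; t(19)→11·19+23≡24=y; a(0)→11·0+23≡23=x; l(11)→11·11+23≡14=o (all mod 26).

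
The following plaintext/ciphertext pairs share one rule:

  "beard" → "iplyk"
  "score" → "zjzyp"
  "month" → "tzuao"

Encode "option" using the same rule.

zwatzu

The shift depends on letter class: consonant b→i is +7, but vowel e→p is +11. The rule splits by letter class: vowels +11, consonants +7.
On option: o(vowel)+11=z, p(cons)+7=w, t(cons)+7=a, i(vowel)+11=t, o(vowel)+11=z, n(cons)+7=u.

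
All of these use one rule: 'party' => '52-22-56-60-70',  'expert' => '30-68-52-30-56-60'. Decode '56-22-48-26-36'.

With a=1..z=26, the number is 2·pos + 20.
Reversing it on 56-22-48-26-36: 56→(56−20)÷2=18=r, 22→(22−20)÷2=1=a, 48→(48−20)÷2=14=n, 26→(26−20)÷2=3=c, 36→(36−20)÷2=8=h.

ranch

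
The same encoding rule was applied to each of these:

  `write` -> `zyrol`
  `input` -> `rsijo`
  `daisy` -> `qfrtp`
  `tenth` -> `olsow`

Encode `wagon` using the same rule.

w(22)→z(25) and r(17)→y(24) fit y≡21x+5 (mod 26); the inverse of 21 mod 26 is 5. This is an affine cipher: with a=0,…,z=25, each position x becomes (21x+5) mod 26.
For wagon: w(22)→21·22+5≡25=z; a(0)→21·0+5≡5=f; g(6)→21·6+5≡1=b; o(14)→21·14+5≡13=n; n(13)→21·13+5≡18=s (all mod 26).

zfbns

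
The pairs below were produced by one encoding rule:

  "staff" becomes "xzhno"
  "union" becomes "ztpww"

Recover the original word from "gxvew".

brown

In staff: s→x is +5, t→z is +6, a→h is +7, f→n is +8 — the shift increases by 1 each position. Each letter shifts forward by (position + 5), i.e. 5, 6, 7, … — the shift grows by one for each successive letter.
Undoing it on gxvew: g−5=b, x−6=r, v−7=o, e−8=w, w−9=n.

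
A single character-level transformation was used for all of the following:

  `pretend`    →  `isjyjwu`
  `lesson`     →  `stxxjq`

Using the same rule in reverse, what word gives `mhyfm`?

hatch

The output letters match the input read backwards, each shifted +5: pretend reversed is dneterp. Read the word backwards and shift each letter +5.
Reversing it on mhyfm: shift back: m−5=h, h−5=c, y−5=t, f−5=a, m−5=h → hctah; then reverse → hatch.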